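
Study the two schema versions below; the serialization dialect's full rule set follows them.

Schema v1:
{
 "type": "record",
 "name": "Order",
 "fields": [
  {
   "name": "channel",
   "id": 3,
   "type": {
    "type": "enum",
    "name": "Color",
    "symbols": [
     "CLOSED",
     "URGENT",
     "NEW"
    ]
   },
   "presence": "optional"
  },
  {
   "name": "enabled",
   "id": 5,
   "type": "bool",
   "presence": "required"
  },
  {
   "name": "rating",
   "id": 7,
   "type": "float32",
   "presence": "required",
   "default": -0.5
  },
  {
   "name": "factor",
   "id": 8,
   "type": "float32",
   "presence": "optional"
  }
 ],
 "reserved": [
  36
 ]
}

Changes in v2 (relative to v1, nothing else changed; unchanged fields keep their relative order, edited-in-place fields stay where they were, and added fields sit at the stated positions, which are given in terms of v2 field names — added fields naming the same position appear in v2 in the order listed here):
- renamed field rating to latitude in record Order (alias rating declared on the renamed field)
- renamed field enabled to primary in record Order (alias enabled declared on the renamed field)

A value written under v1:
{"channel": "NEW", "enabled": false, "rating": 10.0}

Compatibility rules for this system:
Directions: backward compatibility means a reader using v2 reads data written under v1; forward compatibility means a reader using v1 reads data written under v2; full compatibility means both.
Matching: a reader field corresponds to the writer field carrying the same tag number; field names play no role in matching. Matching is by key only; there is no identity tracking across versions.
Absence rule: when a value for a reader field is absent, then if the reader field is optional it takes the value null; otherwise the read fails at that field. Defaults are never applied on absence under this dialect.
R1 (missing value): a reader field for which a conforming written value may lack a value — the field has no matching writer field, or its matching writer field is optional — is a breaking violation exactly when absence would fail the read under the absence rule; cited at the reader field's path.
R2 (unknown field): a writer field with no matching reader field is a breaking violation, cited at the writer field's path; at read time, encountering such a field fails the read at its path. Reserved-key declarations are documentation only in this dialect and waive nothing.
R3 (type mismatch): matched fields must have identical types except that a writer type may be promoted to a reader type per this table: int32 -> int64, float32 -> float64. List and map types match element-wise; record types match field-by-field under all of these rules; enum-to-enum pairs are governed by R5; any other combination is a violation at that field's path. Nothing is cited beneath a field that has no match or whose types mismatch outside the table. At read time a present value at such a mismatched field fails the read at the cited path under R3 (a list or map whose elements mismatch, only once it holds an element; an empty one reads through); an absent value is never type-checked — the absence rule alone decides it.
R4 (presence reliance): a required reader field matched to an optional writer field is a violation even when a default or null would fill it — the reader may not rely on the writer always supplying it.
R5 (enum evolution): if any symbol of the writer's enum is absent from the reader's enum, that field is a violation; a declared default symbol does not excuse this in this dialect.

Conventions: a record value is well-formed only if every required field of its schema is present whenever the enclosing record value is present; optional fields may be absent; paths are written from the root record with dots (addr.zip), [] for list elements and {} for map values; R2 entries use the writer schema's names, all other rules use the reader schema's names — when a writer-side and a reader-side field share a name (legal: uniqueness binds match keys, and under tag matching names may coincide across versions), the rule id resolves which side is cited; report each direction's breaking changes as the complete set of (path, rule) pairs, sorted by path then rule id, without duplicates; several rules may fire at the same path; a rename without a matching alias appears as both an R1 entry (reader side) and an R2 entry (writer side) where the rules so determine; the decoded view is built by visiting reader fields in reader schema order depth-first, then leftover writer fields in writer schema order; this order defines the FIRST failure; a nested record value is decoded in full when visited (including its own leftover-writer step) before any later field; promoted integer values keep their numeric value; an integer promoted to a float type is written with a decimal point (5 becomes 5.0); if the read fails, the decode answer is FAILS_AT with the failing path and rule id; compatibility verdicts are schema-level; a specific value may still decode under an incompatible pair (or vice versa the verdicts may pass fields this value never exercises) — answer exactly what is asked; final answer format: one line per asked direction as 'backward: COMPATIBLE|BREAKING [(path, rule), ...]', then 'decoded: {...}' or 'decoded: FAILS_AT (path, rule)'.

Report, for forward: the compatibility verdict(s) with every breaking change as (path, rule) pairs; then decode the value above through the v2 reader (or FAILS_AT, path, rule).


forward: COMPATIBLE []; decoded: {"channel": "NEW", "primary": false, "latitude": 10.0, "factor": null}

in Order below, arrows point writer -> reader
forward on Order — v1 reading data written by v2:
  channel <- channel (Color -> Color, writer optional)
  enabled <- primary (bool -> bool, writer required)
  rating <- latitude (float32 -> float32, writer required)
  factor <- factor (float32 -> float32, writer optional)
  => no violations; forward on Order: COMPATIBLE
decoding the Order value with the v2 reader:
  channel := "NEW"
  primary := false (from writer enabled)
  latitude := 10.0 (from writer rating)
  factor := null (not supplied -> null)
  => decoded: {"channel": "NEW", "primary": false, "latitude": 10.0, "factor": null}


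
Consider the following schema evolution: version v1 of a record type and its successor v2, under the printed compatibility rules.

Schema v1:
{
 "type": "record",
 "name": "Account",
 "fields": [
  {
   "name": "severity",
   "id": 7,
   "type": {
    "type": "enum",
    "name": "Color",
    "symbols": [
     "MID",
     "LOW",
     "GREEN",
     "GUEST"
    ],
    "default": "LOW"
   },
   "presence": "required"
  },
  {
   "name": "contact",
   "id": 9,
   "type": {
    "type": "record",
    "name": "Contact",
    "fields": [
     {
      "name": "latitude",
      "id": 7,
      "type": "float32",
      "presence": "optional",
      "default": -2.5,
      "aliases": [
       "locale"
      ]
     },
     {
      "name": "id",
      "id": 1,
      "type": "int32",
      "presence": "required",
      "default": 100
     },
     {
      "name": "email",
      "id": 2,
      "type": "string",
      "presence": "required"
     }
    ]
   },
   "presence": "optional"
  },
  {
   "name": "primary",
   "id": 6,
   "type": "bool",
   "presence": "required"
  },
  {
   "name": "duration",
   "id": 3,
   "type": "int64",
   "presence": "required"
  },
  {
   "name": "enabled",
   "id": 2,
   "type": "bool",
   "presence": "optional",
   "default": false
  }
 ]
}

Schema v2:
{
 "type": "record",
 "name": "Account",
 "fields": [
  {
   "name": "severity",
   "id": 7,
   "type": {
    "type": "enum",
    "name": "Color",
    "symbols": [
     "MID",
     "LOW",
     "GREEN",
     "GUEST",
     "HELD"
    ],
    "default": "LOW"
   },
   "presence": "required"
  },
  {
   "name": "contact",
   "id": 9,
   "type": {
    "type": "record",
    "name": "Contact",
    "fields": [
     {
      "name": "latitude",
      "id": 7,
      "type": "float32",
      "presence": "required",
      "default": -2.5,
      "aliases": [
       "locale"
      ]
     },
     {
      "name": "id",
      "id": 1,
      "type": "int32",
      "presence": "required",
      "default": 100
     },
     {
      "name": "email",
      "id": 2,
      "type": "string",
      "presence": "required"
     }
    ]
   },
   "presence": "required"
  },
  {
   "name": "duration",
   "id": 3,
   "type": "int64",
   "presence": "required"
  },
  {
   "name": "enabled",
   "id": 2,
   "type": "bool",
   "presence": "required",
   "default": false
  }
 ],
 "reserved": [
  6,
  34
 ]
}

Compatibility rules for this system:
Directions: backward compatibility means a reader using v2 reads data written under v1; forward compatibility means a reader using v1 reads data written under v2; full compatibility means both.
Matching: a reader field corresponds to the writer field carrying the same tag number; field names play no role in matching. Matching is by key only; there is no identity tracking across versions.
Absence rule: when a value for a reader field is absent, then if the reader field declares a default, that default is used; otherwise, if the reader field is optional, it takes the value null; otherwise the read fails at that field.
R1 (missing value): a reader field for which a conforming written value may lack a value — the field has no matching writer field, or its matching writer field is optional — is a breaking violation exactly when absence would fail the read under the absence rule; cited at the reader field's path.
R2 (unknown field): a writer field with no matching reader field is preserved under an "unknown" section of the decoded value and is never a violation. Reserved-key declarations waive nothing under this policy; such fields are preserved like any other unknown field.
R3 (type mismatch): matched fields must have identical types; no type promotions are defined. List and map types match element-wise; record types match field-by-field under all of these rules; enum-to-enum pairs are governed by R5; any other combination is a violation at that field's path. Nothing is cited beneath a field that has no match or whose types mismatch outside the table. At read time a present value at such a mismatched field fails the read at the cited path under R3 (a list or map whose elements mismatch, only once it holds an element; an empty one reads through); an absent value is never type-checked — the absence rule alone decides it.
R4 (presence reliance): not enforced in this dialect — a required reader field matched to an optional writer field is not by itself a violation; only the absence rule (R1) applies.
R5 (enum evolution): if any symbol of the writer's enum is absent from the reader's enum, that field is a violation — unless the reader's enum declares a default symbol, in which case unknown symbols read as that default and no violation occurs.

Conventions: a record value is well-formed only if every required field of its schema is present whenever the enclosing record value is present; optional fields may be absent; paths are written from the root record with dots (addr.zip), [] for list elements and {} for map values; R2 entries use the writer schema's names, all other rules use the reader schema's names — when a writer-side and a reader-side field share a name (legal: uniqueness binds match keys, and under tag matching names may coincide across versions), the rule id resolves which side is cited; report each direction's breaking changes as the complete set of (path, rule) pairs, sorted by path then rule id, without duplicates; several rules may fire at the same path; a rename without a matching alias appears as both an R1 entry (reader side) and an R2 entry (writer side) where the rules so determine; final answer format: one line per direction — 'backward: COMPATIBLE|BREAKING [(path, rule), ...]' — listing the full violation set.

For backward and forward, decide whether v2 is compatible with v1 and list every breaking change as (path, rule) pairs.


backward: BREAKING [(contact, R1)]; forward: BREAKING [(primary, R1)]

arrows below run writer -> reader for Account
backward pass over Account, reader schema v2, writer schema v1:
  Color -> Color, writer required: severity aligns to severity
  Contact -> Contact, writer optional: contact aligns to contact
  int64 -> int64, writer required: duration aligns to duration
  bool -> bool, writer optional: enabled aligns to enabled
  writer field primary has no reader counterpart
  float32 -> float32, writer optional: contact.latitude aligns to contact.latitude
  int32 -> int32, writer required: contact.id aligns to contact.id
  string -> string, writer required: contact.email aligns to contact.email
  breaking: (contact, R1)
  backward on Account therefore BREAKING (1)
forward pass over Account, reader schema v1, writer schema v2:
  Color -> Color, writer required: severity aligns to severity
  Contact -> Contact, writer required: contact aligns to contact
  primary: no writer-side match
  int64 -> int64, writer required: duration aligns to duration
  bool -> bool, writer required: enabled aligns to enabled
  float32 -> float32, writer required: contact.latitude aligns to contact.latitude
  int32 -> int32, writer required: contact.id aligns to contact.id
  string -> string, writer required: contact.email aligns to contact.email
  breaking: (primary, R1)
  forward on Account therefore BREAKING (1)


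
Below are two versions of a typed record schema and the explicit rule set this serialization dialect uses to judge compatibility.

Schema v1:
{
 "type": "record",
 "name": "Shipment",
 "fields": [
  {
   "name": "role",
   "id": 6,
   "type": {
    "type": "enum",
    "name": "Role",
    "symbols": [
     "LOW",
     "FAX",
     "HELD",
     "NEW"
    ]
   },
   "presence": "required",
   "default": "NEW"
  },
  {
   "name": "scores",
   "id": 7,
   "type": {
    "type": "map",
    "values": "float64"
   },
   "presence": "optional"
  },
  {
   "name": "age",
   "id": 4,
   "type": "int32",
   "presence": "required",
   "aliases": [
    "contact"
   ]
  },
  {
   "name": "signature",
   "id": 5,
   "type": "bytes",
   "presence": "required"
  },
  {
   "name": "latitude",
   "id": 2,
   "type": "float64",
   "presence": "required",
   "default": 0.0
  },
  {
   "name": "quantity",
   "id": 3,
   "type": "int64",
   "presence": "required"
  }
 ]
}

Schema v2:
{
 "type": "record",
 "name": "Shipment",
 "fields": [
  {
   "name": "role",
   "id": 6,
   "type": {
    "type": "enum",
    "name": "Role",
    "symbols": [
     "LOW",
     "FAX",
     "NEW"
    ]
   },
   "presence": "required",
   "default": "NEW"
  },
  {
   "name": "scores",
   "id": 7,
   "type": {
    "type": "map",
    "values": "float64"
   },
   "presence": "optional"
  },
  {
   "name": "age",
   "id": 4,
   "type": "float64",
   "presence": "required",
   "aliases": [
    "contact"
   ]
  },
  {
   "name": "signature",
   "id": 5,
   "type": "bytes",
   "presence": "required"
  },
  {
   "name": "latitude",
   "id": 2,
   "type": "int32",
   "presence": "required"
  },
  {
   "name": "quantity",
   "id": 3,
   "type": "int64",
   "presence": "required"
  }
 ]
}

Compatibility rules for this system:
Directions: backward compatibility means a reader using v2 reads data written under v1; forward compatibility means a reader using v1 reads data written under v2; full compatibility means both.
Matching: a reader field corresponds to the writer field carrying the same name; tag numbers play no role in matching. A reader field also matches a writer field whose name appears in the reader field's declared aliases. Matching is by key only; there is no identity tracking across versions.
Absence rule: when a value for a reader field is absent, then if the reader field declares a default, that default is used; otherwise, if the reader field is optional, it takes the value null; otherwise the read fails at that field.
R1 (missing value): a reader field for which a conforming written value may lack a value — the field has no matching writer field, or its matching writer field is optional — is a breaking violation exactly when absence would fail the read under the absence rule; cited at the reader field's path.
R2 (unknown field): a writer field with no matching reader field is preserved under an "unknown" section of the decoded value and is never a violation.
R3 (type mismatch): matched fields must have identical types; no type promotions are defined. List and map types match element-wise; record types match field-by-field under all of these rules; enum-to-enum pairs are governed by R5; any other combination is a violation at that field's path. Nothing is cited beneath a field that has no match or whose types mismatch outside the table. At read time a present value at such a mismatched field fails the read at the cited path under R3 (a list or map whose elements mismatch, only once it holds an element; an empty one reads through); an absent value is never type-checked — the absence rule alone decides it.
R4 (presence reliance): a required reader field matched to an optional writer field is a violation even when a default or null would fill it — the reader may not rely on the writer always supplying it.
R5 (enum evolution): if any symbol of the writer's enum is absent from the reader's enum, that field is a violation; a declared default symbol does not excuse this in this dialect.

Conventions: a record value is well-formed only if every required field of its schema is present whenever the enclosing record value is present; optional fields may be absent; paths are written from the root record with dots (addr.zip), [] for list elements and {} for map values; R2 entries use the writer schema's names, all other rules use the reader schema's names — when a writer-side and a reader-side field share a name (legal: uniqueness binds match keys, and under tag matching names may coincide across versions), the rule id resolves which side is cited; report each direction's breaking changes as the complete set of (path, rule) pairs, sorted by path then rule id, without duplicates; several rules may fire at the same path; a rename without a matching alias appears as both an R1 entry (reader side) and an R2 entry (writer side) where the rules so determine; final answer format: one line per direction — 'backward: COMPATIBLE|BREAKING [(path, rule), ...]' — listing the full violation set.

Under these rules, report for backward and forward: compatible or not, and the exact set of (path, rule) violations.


the writer's type comes first in each Shipment pair
backward on Shipment — v2 reading data written by v1:
  role <- role (Role -> Role, writer required)
  scores <- scores (map<string, float64> -> map<string, float64>, writer optional)
  age <- age (int32 -> float64, writer required)
  signature <- signature (bytes -> bytes, writer required)
  latitude <- latitude (float64 -> int32, writer required)
  quantity <- quantity (int64 -> int64, writer required)
  R3 fires at age
  R3 fires at latitude
  R5 fires at role
  => backward verdict for Shipment: BREAKING, 3 violation(s)
forward on Shipment — v1 reading data written by v2:
  role <- role (Role -> Role, writer required)
  scores <- scores (map<string, float64> -> map<string, float64>, writer optional)
  age <- age (float64 -> int32, writer required)
  signature <- signature (bytes -> bytes, writer required)
  latitude <- latitude (int32 -> float64, writer required)
  quantity <- quantity (int64 -> int64, writer required)
  R3 fires at age
  R3 fires at latitude
  => forward verdict for Shipment: BREAKING, 2 violation(s)

backward: BREAKING [(age, R3), (latitude, R3), (role, R5)]; forward: BREAKING [(age, R3), (latitude, R3)]


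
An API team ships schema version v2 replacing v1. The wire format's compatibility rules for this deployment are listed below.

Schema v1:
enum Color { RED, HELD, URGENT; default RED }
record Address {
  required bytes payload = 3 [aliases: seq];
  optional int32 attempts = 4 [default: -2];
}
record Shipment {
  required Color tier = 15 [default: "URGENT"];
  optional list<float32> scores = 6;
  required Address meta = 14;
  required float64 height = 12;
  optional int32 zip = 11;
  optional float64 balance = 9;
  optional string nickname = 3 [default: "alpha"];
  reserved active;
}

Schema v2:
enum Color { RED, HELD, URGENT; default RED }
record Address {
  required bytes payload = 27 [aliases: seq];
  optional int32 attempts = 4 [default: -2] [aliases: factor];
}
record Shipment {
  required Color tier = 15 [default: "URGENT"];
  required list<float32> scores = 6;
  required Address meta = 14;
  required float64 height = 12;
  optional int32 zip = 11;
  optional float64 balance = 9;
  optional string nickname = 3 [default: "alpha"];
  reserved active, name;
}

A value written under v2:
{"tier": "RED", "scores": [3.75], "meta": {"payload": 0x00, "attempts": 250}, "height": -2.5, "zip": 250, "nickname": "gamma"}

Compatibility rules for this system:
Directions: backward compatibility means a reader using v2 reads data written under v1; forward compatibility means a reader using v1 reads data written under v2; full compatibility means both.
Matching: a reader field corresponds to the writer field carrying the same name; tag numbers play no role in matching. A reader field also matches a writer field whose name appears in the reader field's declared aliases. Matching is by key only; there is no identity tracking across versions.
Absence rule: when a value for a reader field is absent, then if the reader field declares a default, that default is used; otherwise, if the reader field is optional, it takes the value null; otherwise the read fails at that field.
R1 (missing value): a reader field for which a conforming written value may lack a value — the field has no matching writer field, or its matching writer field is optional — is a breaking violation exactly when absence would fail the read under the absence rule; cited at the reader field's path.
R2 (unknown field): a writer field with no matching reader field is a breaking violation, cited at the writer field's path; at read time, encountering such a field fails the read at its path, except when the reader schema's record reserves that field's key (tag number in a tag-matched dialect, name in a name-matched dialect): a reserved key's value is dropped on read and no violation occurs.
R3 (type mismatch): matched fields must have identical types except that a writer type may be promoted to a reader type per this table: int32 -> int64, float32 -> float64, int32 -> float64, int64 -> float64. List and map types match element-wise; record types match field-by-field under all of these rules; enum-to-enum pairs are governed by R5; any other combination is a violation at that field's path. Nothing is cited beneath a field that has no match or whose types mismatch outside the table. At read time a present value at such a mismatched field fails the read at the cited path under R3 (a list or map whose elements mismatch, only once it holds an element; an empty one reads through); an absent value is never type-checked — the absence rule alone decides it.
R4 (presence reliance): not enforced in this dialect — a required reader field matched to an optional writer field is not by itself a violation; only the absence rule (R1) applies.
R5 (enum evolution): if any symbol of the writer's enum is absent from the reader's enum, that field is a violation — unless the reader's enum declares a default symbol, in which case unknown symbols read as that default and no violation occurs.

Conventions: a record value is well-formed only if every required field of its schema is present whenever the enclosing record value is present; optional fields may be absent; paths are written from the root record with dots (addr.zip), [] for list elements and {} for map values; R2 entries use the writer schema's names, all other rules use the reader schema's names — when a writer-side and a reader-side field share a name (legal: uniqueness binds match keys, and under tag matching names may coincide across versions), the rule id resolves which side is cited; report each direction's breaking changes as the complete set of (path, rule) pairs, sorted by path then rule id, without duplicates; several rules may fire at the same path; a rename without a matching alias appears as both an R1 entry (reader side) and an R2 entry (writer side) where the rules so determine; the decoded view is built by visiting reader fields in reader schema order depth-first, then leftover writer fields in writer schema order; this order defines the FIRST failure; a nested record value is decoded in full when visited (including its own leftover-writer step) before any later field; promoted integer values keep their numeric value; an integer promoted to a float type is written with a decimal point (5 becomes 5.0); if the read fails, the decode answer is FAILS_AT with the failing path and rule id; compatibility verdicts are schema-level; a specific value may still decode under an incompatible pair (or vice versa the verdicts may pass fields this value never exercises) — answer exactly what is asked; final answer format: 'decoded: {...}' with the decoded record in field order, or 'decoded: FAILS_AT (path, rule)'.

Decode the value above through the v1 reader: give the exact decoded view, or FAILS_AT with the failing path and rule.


arrows below run writer -> reader for Shipment
migrating the Shipment value to v1:
  tier := "RED"
  scores := [3.75]
  meta.payload := 0x00
  meta.attempts := 250
  height := -2.5
  zip := 250
  balance := null (not supplied -> null)
  nickname := "gamma"
  => decoded: {"tier": "RED", "scores": [3.75], "meta": {"payload": 0x00, "attempts": 250}, "height": -2.5, "zip": 250, "balance": null, "nickname": "gamma"}
the other Shipment changes do not affect what is asked:
  field payload in record Address: tag 3 changed to 27 -> no rule fires on it and the decoded Shipment view is identical with or without it
  field scores in record Shipment: optional changed to required -> matters for Shipment compatibility verdicts, not for this value's decode

decoded: {"tier": "RED", "scores": [3.75], "meta": {"payload": 0x00, "attempts": 250}, "height": -2.5, "zip": 250, "balance": null, "nickname": "gamma"}


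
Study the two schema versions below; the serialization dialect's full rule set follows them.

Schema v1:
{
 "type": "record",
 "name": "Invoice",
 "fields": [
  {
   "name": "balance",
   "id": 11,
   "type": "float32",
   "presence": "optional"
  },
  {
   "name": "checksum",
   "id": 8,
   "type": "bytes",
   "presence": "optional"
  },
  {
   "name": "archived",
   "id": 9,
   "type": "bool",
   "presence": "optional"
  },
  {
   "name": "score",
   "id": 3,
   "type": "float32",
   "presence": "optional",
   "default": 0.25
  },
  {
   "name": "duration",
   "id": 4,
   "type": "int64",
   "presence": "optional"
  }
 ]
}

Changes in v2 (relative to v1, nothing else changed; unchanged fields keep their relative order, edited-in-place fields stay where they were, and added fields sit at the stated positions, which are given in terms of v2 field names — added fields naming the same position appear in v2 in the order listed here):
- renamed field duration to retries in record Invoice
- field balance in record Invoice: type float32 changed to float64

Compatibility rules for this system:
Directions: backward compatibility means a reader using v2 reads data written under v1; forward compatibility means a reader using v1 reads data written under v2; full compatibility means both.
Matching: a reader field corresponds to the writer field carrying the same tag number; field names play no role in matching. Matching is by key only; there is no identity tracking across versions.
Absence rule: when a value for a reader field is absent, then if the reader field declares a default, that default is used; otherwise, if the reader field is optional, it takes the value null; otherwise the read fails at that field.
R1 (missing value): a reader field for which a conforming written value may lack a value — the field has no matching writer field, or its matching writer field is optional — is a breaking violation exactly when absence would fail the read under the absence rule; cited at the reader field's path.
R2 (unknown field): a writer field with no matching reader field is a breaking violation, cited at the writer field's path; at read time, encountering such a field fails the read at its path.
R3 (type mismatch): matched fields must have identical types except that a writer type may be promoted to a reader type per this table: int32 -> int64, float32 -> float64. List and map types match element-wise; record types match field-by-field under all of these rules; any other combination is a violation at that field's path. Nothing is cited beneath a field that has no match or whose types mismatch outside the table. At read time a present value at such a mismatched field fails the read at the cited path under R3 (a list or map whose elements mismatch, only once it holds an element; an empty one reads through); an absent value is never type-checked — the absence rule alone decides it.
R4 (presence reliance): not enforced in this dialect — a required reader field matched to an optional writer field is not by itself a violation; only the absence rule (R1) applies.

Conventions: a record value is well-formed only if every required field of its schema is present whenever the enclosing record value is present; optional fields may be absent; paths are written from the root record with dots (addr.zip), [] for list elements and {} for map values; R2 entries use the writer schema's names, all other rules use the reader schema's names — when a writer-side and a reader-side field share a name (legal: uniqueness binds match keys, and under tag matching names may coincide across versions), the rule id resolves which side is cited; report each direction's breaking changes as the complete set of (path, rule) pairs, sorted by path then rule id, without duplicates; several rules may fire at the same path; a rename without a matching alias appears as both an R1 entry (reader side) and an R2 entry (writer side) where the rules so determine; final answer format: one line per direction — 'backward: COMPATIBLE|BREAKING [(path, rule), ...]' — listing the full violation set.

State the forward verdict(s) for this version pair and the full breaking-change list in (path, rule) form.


the writer's type comes first in each Invoice pair
checking forward for Invoice: reader v1 against writer v2:
  balance <- balance (float64 -> float32, writer optional)
  checksum <- checksum (bytes -> bytes, writer optional)
  archived <- archived (bool -> bool, writer optional)
  score <- score (float32 -> float32, writer optional)
  duration <- retries (int64 -> int64, writer optional)
  rule R3 violated at balance
  => forward verdict for Invoice: BREAKING, 1 violation(s)
checking off the Invoice differences that do not matter here:
  renamed field duration to retries in record Invoice -> no rule fires on it in Invoice's dialect; the asked verdict holds

forward: BREAKING [(balance, R3)]


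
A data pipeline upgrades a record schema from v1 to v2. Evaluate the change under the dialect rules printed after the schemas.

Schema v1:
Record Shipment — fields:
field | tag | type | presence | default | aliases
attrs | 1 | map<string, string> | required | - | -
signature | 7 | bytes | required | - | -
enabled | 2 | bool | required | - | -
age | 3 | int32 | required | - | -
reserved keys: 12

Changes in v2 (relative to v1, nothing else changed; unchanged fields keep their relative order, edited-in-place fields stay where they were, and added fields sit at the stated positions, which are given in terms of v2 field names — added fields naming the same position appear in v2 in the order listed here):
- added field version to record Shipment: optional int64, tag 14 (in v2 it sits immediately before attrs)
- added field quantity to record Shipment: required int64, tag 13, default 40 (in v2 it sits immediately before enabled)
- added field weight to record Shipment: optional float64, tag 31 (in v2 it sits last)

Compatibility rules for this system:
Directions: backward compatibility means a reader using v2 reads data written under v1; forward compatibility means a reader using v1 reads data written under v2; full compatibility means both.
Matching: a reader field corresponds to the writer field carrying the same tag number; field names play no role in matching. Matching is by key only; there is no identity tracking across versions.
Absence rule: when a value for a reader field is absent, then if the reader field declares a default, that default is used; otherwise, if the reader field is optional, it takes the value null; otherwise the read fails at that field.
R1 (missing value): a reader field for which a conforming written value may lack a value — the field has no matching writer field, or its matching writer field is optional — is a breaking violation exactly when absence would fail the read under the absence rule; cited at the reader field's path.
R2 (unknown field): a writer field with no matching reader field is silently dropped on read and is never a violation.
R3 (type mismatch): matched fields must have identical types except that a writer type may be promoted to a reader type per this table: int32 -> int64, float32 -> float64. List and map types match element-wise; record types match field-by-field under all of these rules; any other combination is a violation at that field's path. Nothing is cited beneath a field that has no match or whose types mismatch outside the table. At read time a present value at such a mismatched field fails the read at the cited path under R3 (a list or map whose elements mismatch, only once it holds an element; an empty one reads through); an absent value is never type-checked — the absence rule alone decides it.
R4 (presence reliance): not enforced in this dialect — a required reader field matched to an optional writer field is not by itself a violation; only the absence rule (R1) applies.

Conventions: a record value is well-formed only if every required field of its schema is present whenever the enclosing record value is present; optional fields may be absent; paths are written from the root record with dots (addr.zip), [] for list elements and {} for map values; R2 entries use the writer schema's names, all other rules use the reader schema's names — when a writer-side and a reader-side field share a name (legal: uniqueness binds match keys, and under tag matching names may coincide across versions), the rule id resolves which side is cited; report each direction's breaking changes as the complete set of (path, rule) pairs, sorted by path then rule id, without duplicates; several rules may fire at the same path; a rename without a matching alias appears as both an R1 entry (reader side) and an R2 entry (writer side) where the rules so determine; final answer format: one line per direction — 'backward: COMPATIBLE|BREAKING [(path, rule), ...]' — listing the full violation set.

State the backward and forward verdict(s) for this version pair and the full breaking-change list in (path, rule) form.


the writer's type comes first in each Shipment pair
backward analysis of Shipment with v2 as reader and v1 as writer:
  version: no writer-side match
  attrs: paired with writer attrs (map<string, string> -> map<string, string>; writer required)
  signature: paired with writer signature (bytes -> bytes; writer required)
  quantity: no writer-side match
  enabled: paired with writer enabled (bool -> bool; writer required)
  age: paired with writer age (int32 -> int32; writer required)
  weight: no writer-side match
  nothing fires on Shipment: backward is COMPATIBLE
forward analysis of Shipment with v1 as reader and v2 as writer:
  attrs: paired with writer attrs (map<string, string> -> map<string, string>; writer required)
  signature: paired with writer signature (bytes -> bytes; writer required)
  enabled: paired with writer enabled (bool -> bool; writer required)
  age: paired with writer age (int32 -> int32; writer required)
  version (writer side), unknown to reader
  quantity (writer side), unknown to reader
  weight (writer side), unknown to reader
  nothing fires on Shipment: forward is COMPATIBLE

backward: COMPATIBLE []; forward: COMPATIBLE []


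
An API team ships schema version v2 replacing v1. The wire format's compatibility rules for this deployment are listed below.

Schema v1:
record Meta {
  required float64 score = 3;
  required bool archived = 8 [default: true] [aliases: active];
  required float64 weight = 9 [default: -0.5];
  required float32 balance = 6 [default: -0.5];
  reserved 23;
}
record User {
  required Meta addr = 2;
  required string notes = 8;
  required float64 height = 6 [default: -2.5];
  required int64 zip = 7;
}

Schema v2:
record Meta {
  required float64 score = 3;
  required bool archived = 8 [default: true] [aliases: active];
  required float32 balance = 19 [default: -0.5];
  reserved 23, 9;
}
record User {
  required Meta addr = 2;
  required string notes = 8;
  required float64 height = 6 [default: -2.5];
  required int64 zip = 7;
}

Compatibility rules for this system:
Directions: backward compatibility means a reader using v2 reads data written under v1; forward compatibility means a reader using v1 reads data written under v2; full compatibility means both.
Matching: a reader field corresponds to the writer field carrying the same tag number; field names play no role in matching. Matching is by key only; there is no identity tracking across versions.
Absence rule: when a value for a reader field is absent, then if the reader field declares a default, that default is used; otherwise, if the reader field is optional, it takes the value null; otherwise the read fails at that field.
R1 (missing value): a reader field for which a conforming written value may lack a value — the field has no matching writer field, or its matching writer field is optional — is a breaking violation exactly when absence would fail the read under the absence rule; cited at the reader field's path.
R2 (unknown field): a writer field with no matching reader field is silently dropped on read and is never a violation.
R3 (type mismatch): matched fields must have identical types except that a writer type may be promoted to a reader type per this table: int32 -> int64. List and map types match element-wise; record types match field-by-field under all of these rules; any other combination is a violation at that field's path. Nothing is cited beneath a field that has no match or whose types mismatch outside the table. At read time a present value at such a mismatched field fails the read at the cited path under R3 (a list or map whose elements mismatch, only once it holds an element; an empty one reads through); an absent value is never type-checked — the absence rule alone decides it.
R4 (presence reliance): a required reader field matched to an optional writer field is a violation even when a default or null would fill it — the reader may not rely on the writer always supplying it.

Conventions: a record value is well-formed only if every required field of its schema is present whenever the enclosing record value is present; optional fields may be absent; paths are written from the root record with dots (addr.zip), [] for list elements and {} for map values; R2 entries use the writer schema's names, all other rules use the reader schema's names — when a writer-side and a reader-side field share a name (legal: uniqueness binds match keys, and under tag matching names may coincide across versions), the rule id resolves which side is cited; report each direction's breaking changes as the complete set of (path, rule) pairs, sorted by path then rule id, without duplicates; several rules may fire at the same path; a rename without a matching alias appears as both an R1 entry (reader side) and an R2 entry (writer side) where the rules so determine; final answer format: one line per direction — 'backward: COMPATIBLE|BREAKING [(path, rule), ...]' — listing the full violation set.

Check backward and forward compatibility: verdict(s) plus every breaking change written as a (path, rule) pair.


backward: COMPATIBLE []; forward: COMPATIBLE []

each type pair in User: writer, then reader
backward for User (reader v2, writer v1):
  addr: paired with writer addr (Meta -> Meta; writer required)
  notes: paired with writer notes (string -> string; writer required)
  height: paired with writer height (float64 -> float64; writer required)
  zip: paired with writer zip (int64 -> int64; writer required)
  addr.score: paired with writer addr.score (float64 -> float64; writer required)
  addr.archived: paired with writer addr.archived (bool -> bool; writer required)
  addr.balance has no writer counterpart
  addr.weight (writer side), unknown to reader
  addr.balance (writer side), unknown to reader
  nothing fires on User: backward is COMPATIBLE
forward for User (reader v1, writer v2):
  addr: paired with writer addr (Meta -> Meta; writer required)
  notes: paired with writer notes (string -> string; writer required)
  height: paired with writer height (float64 -> float64; writer required)
  zip: paired with writer zip (int64 -> int64; writer required)
  addr.score: paired with writer addr.score (float64 -> float64; writer required)
  addr.archived: paired with writer addr.archived (bool -> bool; writer required)
  addr.weight has no writer counterpart
  addr.balance has no writer counterpart
  addr.balance (writer side), unknown to reader
  nothing fires on User: forward is COMPATIBLE
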